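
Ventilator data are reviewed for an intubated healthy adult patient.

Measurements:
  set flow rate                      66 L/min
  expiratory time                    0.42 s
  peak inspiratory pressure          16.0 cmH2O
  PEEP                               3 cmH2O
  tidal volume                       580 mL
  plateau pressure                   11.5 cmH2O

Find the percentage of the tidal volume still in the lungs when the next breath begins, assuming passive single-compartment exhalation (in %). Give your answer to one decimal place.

Flow: 66 L/min ÷ 60 = 1.1 L/s.
R = (PIP − Pplat)/V̇ = (16.0 − 11.5) / 1.1 = 4.5/1.1 = 4.091 cmH2O·s/L.
C = Vt/(Pplat − PEEP) = 580.0 / (11.5 − 3) = 580.0/8.5 = 68.235 mL/cmH2O.
τ = R × C = 4.091 × 0.06824 L/cmH2O = 0.2792 s.
Fraction remaining at end-expiration = e^(−Te/τ) = e^(−0.42/0.2792) = 0.2222 → 22.22%.

22.2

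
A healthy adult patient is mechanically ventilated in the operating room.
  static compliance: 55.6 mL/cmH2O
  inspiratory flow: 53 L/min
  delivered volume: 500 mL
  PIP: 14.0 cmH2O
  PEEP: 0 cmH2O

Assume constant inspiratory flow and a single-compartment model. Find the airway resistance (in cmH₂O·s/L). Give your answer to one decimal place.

5.7

Flow: 53 L/min ÷ 60 = 0.8833 L/s.
Equation of motion (constant flow): PIP = Vt/C + R·V̇ + PEEP.
R·V̇ = PIP − Vt/C − PEEP = 14.0 − 500/55.6 − 0 = 14.0 − 8.993 − 0 = 5.007 cmH2O.
R = 5.007 / 0.8833 = 5.669 cmH2O·s/L.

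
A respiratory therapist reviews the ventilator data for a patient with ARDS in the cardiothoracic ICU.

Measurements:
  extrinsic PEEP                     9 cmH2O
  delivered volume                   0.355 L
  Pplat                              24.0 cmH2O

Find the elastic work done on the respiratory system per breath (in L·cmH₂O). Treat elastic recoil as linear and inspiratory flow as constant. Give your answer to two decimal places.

Elastic work ≈ ½ × (Pplat − PEEP) × Vt = 0.5 × (24.0 − 9) × 0.355 L = 0.5 × 15.0 × 0.355 = 2.663 L·cmH2O.

2.66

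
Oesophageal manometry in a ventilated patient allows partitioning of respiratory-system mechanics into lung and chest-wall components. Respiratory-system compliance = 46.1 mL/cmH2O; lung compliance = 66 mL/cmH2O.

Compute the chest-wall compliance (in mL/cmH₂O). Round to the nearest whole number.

1/Ccw = 1/Crs − 1/CL.
1/Ccw = 1/46.1 − 1/66 = 0.00654.
Ccw = 152.91 mL/cmH2O.

153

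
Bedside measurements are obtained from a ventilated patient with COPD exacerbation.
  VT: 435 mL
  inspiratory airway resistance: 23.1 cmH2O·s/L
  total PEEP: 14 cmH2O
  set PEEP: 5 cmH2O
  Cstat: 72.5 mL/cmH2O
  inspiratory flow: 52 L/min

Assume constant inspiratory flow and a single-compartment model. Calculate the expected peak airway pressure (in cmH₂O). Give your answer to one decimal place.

Flow: 52 L/min ÷ 60 = 0.8667 L/s.
Total PEEP = 14 cmH2O (set 5 + intrinsic 9); this is the baseline alveolar pressure.
Equation of motion (constant flow): PIP = Vt/C + R·V̇ + PEEP.
PIP = 435/72.5 + 23.1×0.8667 + 14 = 6.0 + 20.021 + 14 = 40.021 cmH2O.

40.0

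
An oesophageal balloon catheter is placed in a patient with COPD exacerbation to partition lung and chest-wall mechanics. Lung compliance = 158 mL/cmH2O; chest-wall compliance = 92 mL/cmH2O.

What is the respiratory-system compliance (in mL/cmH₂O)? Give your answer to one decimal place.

Lung and chest wall are elastances in series: 1/Crs = 1/CL + 1/Ccw.
1/Crs = 1/158 + 1/92 = 0.0172.
Crs = 58.14 mL/cmH2O.

58.1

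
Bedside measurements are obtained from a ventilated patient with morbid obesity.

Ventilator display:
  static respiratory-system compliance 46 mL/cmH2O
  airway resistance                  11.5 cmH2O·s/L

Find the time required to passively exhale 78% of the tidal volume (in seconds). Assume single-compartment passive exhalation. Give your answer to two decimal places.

τ = R × C = 11.5 × 46 mL/cmH2O = 11.5 × 0.046 L/cmH2O = 0.529 s.
Exhaled fraction f = 1 − e^(−t/τ) → t = −τ·ln(1 − f) = −0.529·ln(0.22) = 0.801 s.

0.80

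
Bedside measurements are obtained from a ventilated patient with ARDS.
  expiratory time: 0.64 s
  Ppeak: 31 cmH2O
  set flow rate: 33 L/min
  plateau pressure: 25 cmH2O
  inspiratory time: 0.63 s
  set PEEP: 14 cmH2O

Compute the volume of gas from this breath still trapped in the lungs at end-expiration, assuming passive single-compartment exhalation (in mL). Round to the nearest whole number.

54

Flow: 33 L/min ÷ 60 = 0.55 L/s.
Vt = flow × Ti = 0.55 L/s × 0.63 s × 1000 mL/L = 346.5 mL.
R = (PIP − Pplat)/V̇ = (31 − 25) / 0.55 = 6.0/0.55 = 10.909 cmH2O·s/L.
C = Vt/(Pplat − PEEP) = 346.5 / (25 − 14) = 346.5/11.0 = 31.5 mL/cmH2O.
τ = R × C = 10.909 × 0.0315 L/cmH2O = 0.3436 s.
Fraction remaining = e^(−Te/τ) = e^(−0.64/0.3436) = 0.1553.
Trapped volume = 346.5 × 0.1553 = 53.811 mL.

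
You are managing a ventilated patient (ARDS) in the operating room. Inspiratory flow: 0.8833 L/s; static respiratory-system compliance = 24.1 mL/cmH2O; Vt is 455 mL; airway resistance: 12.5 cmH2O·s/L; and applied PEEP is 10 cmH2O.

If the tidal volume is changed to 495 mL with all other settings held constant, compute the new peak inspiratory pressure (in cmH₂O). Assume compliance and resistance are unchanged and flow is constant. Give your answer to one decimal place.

41.6

PIP = Vt/C + R·V̇ + PEEP (constant-flow equation of motion).
Only the elastic term changes: ΔPIP = ΔVt / C = (495 − 455) / 24.1 = 1.66 cmH2O.
Original PIP = 455/24.1 + 12.5×0.8833 + 10 = 39.921 cmH2O; new PIP = 39.921 + (1.66) = 41.581 cmH2O.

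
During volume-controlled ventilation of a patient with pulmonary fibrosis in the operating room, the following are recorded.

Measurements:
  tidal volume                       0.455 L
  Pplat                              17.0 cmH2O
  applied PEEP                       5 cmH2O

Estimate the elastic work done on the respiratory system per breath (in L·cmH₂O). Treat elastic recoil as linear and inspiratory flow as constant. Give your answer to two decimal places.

2.73

Elastic work ≈ ½ × (Pplat − PEEP) × Vt = 0.5 × (17.0 − 5) × 0.455 L = 0.5 × 12.0 × 0.455 = 2.73 L·cmH2O.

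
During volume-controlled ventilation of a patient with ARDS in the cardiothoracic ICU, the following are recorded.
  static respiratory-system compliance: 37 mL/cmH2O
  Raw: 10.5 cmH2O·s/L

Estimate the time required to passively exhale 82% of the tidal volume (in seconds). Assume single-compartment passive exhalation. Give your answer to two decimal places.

τ = R × C = 10.5 × 37 mL/cmH2O = 10.5 × 0.037 L/cmH2O = 0.3885 s.
Exhaled fraction f = 1 − e^(−t/τ) → t = −τ·ln(1 − f) = −0.3885·ln(0.18) = 0.6662 s.

0.67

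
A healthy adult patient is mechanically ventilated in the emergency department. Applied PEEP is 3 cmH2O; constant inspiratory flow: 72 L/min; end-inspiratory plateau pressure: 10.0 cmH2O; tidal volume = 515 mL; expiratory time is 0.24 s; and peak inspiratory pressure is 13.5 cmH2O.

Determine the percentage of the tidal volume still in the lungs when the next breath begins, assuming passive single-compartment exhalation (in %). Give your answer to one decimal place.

32.7

Flow: 72 L/min ÷ 60 = 1.2 L/s.
R = (PIP − Pplat)/V̇ = (13.5 − 10.0) / 1.2 = 3.5/1.2 = 2.917 cmH2O·s/L.
C = Vt/(Pplat − PEEP) = 515.0 / (10.0 − 3) = 515.0/7.0 = 73.571 mL/cmH2O.
τ = R × C = 2.917 × 0.07357 L/cmH2O = 0.2146 s.
Fraction remaining at end-expiration = e^(−Te/τ) = e^(−0.24/0.2146) = 0.3268 → 32.68%.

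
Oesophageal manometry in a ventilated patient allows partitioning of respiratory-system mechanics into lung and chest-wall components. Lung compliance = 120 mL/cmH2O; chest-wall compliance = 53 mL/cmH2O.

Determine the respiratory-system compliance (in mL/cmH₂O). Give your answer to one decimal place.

Lung and chest wall are elastances in series: 1/Crs = 1/CL + 1/Ccw.
1/Crs = 1/120 + 1/53 = 0.0272.
Crs = 36.765 mL/cmH2O.

36.8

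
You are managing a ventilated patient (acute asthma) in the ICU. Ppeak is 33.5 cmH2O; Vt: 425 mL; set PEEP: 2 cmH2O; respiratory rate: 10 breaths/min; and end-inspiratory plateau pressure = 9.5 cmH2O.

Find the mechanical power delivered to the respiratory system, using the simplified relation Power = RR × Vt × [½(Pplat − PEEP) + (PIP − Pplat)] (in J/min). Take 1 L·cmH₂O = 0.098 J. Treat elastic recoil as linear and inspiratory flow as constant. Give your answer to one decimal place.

11.6

Per-breath work = Vt × [½(Pplat−PEEP) + (PIP−Pplat)] = 0.425 × [0.5×7.5 + 24.0] = 0.425 × 27.75 = 11.794 L·cmH2O.
Power = 10 × 11.794 = 117.94 L·cmH2O/min.
× 0.098 J/(L·cmH2O) → 11.558 J/min.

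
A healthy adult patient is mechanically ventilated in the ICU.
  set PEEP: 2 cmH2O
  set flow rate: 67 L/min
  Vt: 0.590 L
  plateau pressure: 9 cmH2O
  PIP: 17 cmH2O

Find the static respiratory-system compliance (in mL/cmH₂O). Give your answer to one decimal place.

84.3

Cstat = Vt / (Pplat − PEEP) = 590 / (9 − 2) = 590 / 7.0 = 84.286 mL/cmH2O.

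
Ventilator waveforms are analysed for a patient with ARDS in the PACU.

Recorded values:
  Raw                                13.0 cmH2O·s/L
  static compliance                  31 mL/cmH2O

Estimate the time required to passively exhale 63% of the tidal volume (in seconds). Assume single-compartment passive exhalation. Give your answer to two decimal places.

0.40

τ = R × C = 13.0 × 31 mL/cmH2O = 13.0 × 0.031 L/cmH2O = 0.403 s.
Exhaled fraction f = 1 − e^(−t/τ) → t = −τ·ln(1 − f) = −0.403·ln(0.37) = 0.4007 s.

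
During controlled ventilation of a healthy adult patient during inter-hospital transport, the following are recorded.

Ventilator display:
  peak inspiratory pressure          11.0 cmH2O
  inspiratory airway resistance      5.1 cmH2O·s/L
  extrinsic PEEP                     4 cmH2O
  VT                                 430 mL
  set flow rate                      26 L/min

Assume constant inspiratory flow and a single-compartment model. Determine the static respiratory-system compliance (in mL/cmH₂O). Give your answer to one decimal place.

Flow: 26 L/min ÷ 60 = 0.4333 L/s.
Equation of motion (constant flow): PIP = Vt/C + R·V̇ + PEEP.
Vt/C = PIP − R·V̇ − PEEP = 11.0 − 5.1×0.4333 − 4 = 11.0 − 2.21 − 4 = 4.79 cmH2O.
C = Vt / 4.79 = 430 / 4.79 = 89.77 mL/cmH2O.

89.8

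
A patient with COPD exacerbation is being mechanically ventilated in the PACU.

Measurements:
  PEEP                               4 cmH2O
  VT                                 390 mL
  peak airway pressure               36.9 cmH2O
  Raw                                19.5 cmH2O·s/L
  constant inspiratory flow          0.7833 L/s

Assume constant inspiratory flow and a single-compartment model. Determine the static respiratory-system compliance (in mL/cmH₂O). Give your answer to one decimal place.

22.1

Equation of motion (constant flow): PIP = Vt/C + R·V̇ + PEEP.
Vt/C = PIP − R·V̇ − PEEP = 36.9 − 19.5×0.7833 − 4 = 36.9 − 15.274 − 4 = 17.626 cmH2O.
C = Vt / 17.626 = 390 / 17.626 = 22.126 mL/cmH2O.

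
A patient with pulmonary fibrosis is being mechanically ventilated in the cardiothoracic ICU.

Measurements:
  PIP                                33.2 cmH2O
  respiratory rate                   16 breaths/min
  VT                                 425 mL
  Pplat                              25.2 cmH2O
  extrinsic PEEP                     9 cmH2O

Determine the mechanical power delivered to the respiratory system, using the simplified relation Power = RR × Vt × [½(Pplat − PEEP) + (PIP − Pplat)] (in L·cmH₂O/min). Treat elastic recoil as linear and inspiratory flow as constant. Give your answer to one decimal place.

Per-breath work = Vt × [½(Pplat−PEEP) + (PIP−Pplat)] = 0.425 × [0.5×16.2 + 8.0] = 0.425 × 16.1 = 6.843 L·cmH2O.
Power = 16 × 6.843 = 109.49 L·cmH2O/min.

109.5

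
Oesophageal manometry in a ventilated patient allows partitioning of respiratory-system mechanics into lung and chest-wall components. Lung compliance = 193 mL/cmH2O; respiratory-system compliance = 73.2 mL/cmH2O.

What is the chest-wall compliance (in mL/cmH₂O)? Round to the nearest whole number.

118

1/Ccw = 1/Crs − 1/CL.
1/Ccw = 1/73.2 − 1/193 = 0.00848.
Ccw = 117.92 mL/cmH2O.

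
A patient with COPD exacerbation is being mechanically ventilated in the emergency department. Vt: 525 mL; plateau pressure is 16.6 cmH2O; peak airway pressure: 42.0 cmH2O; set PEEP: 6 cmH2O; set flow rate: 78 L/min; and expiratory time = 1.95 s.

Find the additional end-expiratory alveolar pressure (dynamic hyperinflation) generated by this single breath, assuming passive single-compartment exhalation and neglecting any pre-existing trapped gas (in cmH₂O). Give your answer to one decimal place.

1.4

Flow: 78 L/min ÷ 60 = 1.3 L/s.
R = (PIP − Pplat)/V̇ = (42.0 − 16.6) / 1.3 = 25.4/1.3 = 19.538 cmH2O·s/L.
C = Vt/(Pplat − PEEP) = 525.0 / (16.6 − 6) = 525.0/10.6 = 49.528 mL/cmH2O.
τ = R × C = 19.538 × 0.04953 L/cmH2O = 0.9677 s.
Fraction remaining = e^(−Te/τ) = e^(−1.95/0.9677) = 0.1333; trapped volume = 525.0 × 0.1333 = 69.983 mL.
Additional alveolar pressure from trapping ≈ V_trapped / C = 69.983 / 49.528 = 1.413 cmH2O.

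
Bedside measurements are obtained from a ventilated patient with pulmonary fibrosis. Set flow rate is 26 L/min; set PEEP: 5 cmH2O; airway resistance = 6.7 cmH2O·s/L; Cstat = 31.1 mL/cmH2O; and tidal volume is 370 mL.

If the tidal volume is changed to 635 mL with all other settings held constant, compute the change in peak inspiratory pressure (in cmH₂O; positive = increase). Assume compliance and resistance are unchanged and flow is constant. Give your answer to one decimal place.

PIP = Vt/C + R·V̇ + PEEP (constant-flow equation of motion).
Only the elastic term changes: ΔPIP = ΔVt / C = (635 − 370) / 31.1 = 8.521 cmH2O.

8.5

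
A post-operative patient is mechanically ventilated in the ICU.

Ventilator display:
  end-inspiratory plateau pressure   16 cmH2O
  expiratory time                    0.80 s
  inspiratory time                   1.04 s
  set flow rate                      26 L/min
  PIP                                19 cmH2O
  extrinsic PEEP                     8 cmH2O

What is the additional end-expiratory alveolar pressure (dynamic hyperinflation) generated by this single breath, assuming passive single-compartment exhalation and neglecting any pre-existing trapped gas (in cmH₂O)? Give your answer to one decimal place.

Flow: 26 L/min ÷ 60 = 0.4333 L/s.
Vt = flow × Ti = 0.4333 L/s × 1.04 s × 1000 mL/L = 450.63 mL.
R = (PIP − Pplat)/V̇ = (19 − 16) / 0.4333 = 3.0/0.4333 = 6.924 cmH2O·s/L.
C = Vt/(Pplat − PEEP) = 450.63 / (16 − 8) = 450.63/8.0 = 56.329 mL/cmH2O.
τ = R × C = 6.924 × 0.05633 L/cmH2O = 0.39 s.
Fraction remaining = e^(−Te/τ) = e^(−0.80/0.39) = 0.1286; trapped volume = 450.63 × 0.1286 = 57.951 mL.
Additional alveolar pressure from trapping ≈ V_trapped / C = 57.951 / 56.329 = 1.029 cmH2O.

1.0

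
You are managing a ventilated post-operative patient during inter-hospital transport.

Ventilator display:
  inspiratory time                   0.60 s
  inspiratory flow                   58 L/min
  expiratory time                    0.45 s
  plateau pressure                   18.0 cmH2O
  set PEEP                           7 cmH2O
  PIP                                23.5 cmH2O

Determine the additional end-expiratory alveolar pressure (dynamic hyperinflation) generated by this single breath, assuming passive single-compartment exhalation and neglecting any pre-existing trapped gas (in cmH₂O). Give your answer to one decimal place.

2.5

Flow: 58 L/min ÷ 60 = 0.9667 L/s.
Vt = flow × Ti = 0.9667 L/s × 0.60 s × 1000 mL/L = 580.02 mL.
R = (PIP − Pplat)/V̇ = (23.5 − 18.0) / 0.9667 = 5.5/0.9667 = 5.689 cmH2O·s/L.
C = Vt/(Pplat − PEEP) = 580.02 / (18.0 − 7) = 580.02/11.0 = 52.729 mL/cmH2O.
τ = R × C = 5.689 × 0.05273 L/cmH2O = 0.3 s.
Fraction remaining = e^(−Te/τ) = e^(−0.45/0.3) = 0.2231; trapped volume = 580.02 × 0.2231 = 129.4 mL.
Additional alveolar pressure from trapping ≈ V_trapped / C = 129.4 / 52.729 = 2.454 cmH2O.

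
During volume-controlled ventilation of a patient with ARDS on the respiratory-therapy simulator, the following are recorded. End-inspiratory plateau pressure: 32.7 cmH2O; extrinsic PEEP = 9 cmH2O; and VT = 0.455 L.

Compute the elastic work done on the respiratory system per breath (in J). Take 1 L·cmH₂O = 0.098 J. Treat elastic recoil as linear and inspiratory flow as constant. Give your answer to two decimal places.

Elastic work ≈ ½ × (Pplat − PEEP) × Vt = 0.5 × (32.7 − 9) × 0.455 L = 0.5 × 23.7 × 0.455 = 5.392 L·cmH2O.
× 0.098 J/(L·cmH2O) → 0.5284 J.

0.53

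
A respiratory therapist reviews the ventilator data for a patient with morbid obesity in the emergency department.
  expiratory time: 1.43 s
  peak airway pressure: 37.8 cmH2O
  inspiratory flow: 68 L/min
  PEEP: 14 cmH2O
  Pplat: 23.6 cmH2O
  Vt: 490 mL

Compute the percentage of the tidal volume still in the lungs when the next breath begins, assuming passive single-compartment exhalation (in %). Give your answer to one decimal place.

Flow: 68 L/min ÷ 60 = 1.1333 L/s.
R = (PIP − Pplat)/V̇ = (37.8 − 23.6) / 1.1333 = 14.2/1.1333 = 12.53 cmH2O·s/L.
C = Vt/(Pplat − PEEP) = 490.0 / (23.6 − 14) = 490.0/9.6 = 51.042 mL/cmH2O.
τ = R × C = 12.53 × 0.05104 L/cmH2O = 0.6395 s.
Fraction remaining at end-expiration = e^(−Te/τ) = e^(−1.43/0.6395) = 0.1069 → 10.69%.

10.7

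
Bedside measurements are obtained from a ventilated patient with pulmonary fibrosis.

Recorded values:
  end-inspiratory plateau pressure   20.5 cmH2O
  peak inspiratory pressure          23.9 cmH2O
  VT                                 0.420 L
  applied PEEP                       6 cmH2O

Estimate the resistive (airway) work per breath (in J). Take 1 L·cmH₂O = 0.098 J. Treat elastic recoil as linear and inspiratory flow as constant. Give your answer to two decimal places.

With constant inspiratory flow the resistive pressure is constant at PIP − Pplat = 23.9 − 20.5 = 3.4 cmH2O, so resistive work = 3.4 × 0.420 = 1.428 L·cmH2O.
× 0.098 J/(L·cmH2O) → 0.1399 J.

0.14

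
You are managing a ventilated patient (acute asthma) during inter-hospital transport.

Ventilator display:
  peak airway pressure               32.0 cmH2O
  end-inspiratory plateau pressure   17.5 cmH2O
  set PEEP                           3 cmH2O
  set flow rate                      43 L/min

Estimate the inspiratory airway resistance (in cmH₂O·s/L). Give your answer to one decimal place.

20.2

Flow: 43 L/min ÷ 60 = 0.7167 L/s.
Raw = (PIP − Pplat) / flow = (32.0 − 17.5) / 0.7167 = 14.5 / 0.7167 = 20.232 cmH2O·s/L.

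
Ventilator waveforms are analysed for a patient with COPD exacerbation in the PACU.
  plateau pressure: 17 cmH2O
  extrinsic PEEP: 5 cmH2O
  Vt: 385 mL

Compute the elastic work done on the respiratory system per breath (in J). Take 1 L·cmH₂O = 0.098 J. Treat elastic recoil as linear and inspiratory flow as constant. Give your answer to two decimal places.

0.23

Elastic work ≈ ½ × (Pplat − PEEP) × Vt = 0.5 × (17 − 5) × 0.385 L = 0.5 × 12.0 × 0.385 = 2.31 L·cmH2O.
× 0.098 J/(L·cmH2O) → 0.2264 J.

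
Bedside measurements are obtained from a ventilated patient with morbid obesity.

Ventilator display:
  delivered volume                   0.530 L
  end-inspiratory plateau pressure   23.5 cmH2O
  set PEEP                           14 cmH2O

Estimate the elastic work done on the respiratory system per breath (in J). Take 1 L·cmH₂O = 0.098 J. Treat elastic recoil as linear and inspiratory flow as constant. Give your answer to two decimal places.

Elastic work ≈ ½ × (Pplat − PEEP) × Vt = 0.5 × (23.5 − 14) × 0.530 L = 0.5 × 9.5 × 0.530 = 2.518 L·cmH2O.
× 0.098 J/(L·cmH2O) → 0.2468 J.

0.25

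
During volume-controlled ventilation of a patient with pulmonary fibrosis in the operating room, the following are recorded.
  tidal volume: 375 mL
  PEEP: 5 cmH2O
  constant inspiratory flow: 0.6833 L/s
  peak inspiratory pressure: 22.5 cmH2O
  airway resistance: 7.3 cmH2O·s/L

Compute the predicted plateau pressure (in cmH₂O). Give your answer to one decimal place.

Pplat = PIP − Raw × flow = 22.5 − 7.3 × 0.6833 = 22.5 − 4.988 = 17.512 cmH2O.

17.5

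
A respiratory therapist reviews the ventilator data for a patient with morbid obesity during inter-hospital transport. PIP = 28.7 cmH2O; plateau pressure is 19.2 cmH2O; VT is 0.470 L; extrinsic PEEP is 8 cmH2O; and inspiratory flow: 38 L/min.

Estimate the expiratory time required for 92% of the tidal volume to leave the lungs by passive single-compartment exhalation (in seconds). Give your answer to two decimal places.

1.59

Flow: 38 L/min ÷ 60 = 0.6333 L/s.
R = (PIP − Pplat)/V̇ = (28.7 − 19.2) / 0.6333 = 9.5/0.6333 = 15.001 cmH2O·s/L.
C = Vt/(Pplat − PEEP) = 470.0 / (19.2 − 8) = 470.0/11.2 = 41.964 mL/cmH2O.
τ = R × C = 15.001 × 0.04196 L/cmH2O = 0.6294 s.
t = −τ·ln(1 − 0.92) = −0.6294·ln(0.08) = 1.59 s.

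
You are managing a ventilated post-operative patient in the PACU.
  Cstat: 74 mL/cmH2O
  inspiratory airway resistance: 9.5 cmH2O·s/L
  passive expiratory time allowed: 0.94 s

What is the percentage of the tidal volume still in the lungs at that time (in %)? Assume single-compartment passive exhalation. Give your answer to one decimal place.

τ = R × C = 9.5 × 74 mL/cmH2O = 9.5 × 0.074 L/cmH2O = 0.703 s.
Passive exhalation: V(t)/V₀ = e^(−t/τ) = e^(−0.94/0.703) = 0.2626.
Fraction remaining = 0.2626 → 26.26%.

26.3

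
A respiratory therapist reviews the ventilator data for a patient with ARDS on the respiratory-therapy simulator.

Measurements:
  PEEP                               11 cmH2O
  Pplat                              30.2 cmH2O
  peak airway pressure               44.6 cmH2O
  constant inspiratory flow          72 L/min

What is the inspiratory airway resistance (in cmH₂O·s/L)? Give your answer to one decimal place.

12.0

Flow: 72 L/min ÷ 60 = 1.2 L/s.
Raw = (PIP − Pplat) / flow = (44.6 − 30.2) / 1.2 = 14.4 / 1.2 = 12.0 cmH2O·s/L.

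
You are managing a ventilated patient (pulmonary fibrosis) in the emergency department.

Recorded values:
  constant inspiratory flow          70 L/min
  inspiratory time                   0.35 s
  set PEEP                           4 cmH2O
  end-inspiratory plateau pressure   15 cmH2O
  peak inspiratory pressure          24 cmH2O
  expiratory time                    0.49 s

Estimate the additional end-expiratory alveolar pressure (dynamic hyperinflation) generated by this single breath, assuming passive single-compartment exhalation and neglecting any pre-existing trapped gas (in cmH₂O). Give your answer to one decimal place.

2.0

Flow: 70 L/min ÷ 60 = 1.1667 L/s.
Vt = flow × Ti = 1.1667 L/s × 0.35 s × 1000 mL/L = 408.35 mL.
R = (PIP − Pplat)/V̇ = (24 − 15) / 1.1667 = 9.0/1.1667 = 7.714 cmH2O·s/L.
C = Vt/(Pplat − PEEP) = 408.35 / (15 − 4) = 408.35/11.0 = 37.123 mL/cmH2O.
τ = R × C = 7.714 × 0.03712 L/cmH2O = 0.2863 s.
Fraction remaining = e^(−Te/τ) = e^(−0.49/0.2863) = 0.1806; trapped volume = 408.35 × 0.1806 = 73.748 mL.
Additional alveolar pressure from trapping ≈ V_trapped / C = 73.748 / 37.123 = 1.987 cmH2O.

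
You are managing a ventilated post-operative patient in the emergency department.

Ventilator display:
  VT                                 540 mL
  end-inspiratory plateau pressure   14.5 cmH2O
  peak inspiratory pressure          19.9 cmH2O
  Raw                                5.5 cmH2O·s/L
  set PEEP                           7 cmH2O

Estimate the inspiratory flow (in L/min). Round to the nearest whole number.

flow = (PIP − Pplat) / Raw = (19.9 − 14.5) / 5.5 = 0.9818 L/s × 60 = 58.908 L/min.

59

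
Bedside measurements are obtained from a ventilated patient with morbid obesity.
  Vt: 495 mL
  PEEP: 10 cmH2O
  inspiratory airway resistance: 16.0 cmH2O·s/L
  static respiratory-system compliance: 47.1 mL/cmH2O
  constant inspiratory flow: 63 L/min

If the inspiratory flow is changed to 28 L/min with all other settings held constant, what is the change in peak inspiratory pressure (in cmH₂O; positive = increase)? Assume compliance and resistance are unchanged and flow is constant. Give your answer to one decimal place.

-9.3

Flow: 63 L/min ÷ 60 = 1.05 L/s.
New flow: 28 L/min ÷ 60 = 0.4667 L/s.
PIP = Vt/C + R·V̇ + PEEP (constant-flow equation of motion).
Only the resistive term changes: ΔPIP = R × ΔV̇ = 16.0 × (0.4667 − 1.05) = 16.0 × -0.5833 = -9.333 cmH2O.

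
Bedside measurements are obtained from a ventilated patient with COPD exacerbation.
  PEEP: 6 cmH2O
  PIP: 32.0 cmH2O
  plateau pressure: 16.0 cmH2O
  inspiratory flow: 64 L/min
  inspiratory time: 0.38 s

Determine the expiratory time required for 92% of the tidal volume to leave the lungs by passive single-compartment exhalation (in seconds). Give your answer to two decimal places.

1.54

Flow: 64 L/min ÷ 60 = 1.0667 L/s.
Vt = flow × Ti = 1.0667 L/s × 0.38 s × 1000 mL/L = 405.35 mL.
R = (PIP − Pplat)/V̇ = (32.0 − 16.0) / 1.0667 = 16.0/1.0667 = 15.0 cmH2O·s/L.
C = Vt/(Pplat − PEEP) = 405.35 / (16.0 − 6) = 405.35/10.0 = 40.535 mL/cmH2O.
τ = R × C = 15.0 × 0.04054 L/cmH2O = 0.6081 s.
t = −τ·ln(1 − 0.92) = −0.6081·ln(0.08) = 1.536 s.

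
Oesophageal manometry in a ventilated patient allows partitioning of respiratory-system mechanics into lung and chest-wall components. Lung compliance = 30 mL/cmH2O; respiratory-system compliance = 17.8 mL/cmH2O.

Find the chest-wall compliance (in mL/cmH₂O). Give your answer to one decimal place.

43.8

1/Ccw = 1/Crs − 1/CL.
1/Ccw = 1/17.8 − 1/30 = 0.02285.
Ccw = 43.764 mL/cmH2O.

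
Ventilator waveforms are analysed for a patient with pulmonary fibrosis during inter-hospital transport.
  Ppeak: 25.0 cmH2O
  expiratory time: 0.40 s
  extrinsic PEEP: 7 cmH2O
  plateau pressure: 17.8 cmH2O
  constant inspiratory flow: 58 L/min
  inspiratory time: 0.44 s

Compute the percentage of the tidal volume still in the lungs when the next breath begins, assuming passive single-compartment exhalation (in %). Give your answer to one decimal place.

25.6

Flow: 58 L/min ÷ 60 = 0.9667 L/s.
Vt = flow × Ti = 0.9667 L/s × 0.44 s × 1000 mL/L = 425.35 mL.
R = (PIP − Pplat)/V̇ = (25.0 − 17.8) / 0.9667 = 7.2/0.9667 = 7.448 cmH2O·s/L.
C = Vt/(Pplat − PEEP) = 425.35 / (17.8 − 7) = 425.35/10.8 = 39.384 mL/cmH2O.
τ = R × C = 7.448 × 0.03938 L/cmH2O = 0.2933 s.
Fraction remaining at end-expiration = e^(−Te/τ) = e^(−0.40/0.2933) = 0.2557 → 25.57%.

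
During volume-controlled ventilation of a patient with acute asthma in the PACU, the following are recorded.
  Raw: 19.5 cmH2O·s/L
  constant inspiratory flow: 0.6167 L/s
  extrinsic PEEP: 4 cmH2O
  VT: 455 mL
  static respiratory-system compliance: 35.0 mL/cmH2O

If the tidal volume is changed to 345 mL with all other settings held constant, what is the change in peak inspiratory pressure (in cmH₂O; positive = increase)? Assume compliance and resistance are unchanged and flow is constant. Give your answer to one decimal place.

-3.1

PIP = Vt/C + R·V̇ + PEEP (constant-flow equation of motion).
Only the elastic term changes: ΔPIP = ΔVt / C = (345 − 455) / 35.0 = -3.143 cmH2O.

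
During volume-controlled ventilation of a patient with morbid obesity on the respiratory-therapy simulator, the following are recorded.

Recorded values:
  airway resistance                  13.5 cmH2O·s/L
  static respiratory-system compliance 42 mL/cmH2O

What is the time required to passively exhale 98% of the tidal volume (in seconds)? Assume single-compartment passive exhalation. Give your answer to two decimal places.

τ = R × C = 13.5 × 42 mL/cmH2O = 13.5 × 0.042 L/cmH2O = 0.567 s.
Exhaled fraction f = 1 − e^(−t/τ) → t = −τ·ln(1 − f) = −0.567·ln(0.02) = 2.218 s.

2.22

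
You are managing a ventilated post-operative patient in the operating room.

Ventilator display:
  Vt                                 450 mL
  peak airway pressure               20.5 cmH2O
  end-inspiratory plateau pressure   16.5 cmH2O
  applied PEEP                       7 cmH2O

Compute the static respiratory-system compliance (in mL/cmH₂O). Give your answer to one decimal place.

47.4

Cstat = Vt / (Pplat − PEEP) = 450 / (16.5 − 7) = 450 / 9.5 = 47.368 mL/cmH2O.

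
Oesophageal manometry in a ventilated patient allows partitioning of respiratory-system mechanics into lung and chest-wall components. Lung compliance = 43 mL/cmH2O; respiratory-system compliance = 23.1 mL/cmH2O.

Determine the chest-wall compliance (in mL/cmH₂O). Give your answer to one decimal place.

49.9

1/Ccw = 1/Crs − 1/CL.
1/Ccw = 1/23.1 − 1/43 = 0.02003.
Ccw = 49.925 mL/cmH2O.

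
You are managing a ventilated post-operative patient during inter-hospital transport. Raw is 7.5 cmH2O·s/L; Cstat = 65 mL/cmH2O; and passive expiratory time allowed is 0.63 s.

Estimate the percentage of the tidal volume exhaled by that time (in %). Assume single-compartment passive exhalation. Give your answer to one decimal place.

τ = R × C = 7.5 × 65 mL/cmH2O = 7.5 × 0.065 L/cmH2O = 0.4875 s.
Passive exhalation: V(t)/V₀ = e^(−t/τ) = e^(−0.63/0.4875) = 0.2746.
Fraction exhaled = 1 − 0.2746 = 0.7254 → 72.54%.

72.5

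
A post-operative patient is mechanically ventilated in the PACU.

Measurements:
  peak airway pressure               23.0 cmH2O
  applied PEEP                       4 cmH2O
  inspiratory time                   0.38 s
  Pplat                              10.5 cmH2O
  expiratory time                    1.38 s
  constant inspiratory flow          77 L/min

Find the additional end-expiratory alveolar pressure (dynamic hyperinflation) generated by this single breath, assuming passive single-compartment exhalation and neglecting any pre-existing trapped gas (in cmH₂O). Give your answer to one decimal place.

Flow: 77 L/min ÷ 60 = 1.2833 L/s.
Vt = flow × Ti = 1.2833 L/s × 0.38 s × 1000 mL/L = 487.65 mL.
R = (PIP − Pplat)/V̇ = (23.0 − 10.5) / 1.2833 = 12.5/1.2833 = 9.741 cmH2O·s/L.
C = Vt/(Pplat − PEEP) = 487.65 / (10.5 − 4) = 487.65/6.5 = 75.023 mL/cmH2O.
τ = R × C = 9.741 × 0.07502 L/cmH2O = 0.7308 s.
Fraction remaining = e^(−Te/τ) = e^(−1.38/0.7308) = 0.1513; trapped volume = 487.65 × 0.1513 = 73.781 mL.
Additional alveolar pressure from trapping ≈ V_trapped / C = 73.781 / 75.023 = 0.9834 cmH2O.

1.0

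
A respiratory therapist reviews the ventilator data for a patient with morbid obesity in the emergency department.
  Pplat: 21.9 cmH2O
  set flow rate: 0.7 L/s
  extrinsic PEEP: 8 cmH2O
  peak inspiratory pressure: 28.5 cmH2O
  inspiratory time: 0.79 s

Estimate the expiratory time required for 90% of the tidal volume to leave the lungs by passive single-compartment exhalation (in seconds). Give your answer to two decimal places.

0.86

Vt = flow × Ti = 0.7 L/s × 0.79 s × 1000 mL/L = 553.0 mL.
R = (PIP − Pplat)/V̇ = (28.5 − 21.9) / 0.7 = 6.6/0.7 = 9.429 cmH2O·s/L.
C = Vt/(Pplat − PEEP) = 553.0 / (21.9 − 8) = 553.0/13.9 = 39.784 mL/cmH2O.
τ = R × C = 9.429 × 0.03978 L/cmH2O = 0.3751 s.
t = −τ·ln(1 − 0.90) = −0.3751·ln(0.1) = 0.8637 s.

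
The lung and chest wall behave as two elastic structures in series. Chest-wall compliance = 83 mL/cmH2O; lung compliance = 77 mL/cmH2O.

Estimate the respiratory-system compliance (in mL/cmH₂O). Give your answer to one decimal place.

Lung and chest wall are elastances in series: 1/Crs = 1/CL + 1/Ccw.
1/Crs = 1/77 + 1/83 = 0.02504.
Crs = 39.936 mL/cmH2O.

39.9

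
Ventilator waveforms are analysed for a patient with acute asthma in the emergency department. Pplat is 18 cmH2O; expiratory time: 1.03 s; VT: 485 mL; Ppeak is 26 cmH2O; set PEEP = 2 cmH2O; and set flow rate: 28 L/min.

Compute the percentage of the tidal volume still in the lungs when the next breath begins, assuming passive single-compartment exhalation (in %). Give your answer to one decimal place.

13.8

Flow: 28 L/min ÷ 60 = 0.4667 L/s.
R = (PIP − Pplat)/V̇ = (26 − 18) / 0.4667 = 8.0/0.4667 = 17.142 cmH2O·s/L.
C = Vt/(Pplat − PEEP) = 485.0 / (18 − 2) = 485.0/16.0 = 30.313 mL/cmH2O.
τ = R × C = 17.142 × 0.03031 L/cmH2O = 0.5196 s.
Fraction remaining at end-expiration = e^(−Te/τ) = e^(−1.03/0.5196) = 0.1378 → 13.78%.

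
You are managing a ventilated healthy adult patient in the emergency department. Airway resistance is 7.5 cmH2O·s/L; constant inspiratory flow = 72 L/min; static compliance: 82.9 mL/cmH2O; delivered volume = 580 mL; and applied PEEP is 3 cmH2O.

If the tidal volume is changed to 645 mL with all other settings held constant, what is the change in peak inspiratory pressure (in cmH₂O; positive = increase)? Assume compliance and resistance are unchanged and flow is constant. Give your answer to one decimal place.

PIP = Vt/C + R·V̇ + PEEP (constant-flow equation of motion).
Only the elastic term changes: ΔPIP = ΔVt / C = (645 − 580) / 82.9 = 0.7841 cmH2O.

0.8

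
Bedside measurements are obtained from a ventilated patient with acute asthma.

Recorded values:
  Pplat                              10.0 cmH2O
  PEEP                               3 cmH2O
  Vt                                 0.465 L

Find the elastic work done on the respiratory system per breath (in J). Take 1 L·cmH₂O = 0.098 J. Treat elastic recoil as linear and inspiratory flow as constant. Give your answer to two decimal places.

Elastic work ≈ ½ × (Pplat − PEEP) × Vt = 0.5 × (10.0 − 3) × 0.465 L = 0.5 × 7.0 × 0.465 = 1.628 L·cmH2O.
× 0.098 J/(L·cmH2O) → 0.1595 J.

0.16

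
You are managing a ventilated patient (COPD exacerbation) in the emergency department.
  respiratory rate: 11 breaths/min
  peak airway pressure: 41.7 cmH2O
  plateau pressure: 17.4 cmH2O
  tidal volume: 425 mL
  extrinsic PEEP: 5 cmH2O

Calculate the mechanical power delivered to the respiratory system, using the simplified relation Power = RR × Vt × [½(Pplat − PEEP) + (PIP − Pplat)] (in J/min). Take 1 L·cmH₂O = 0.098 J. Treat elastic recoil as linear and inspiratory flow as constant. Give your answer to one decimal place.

14.0

Per-breath work = Vt × [½(Pplat−PEEP) + (PIP−Pplat)] = 0.425 × [0.5×12.4 + 24.3] = 0.425 × 30.5 = 12.963 L·cmH2O.
Power = 11 × 12.963 = 142.59 L·cmH2O/min.
× 0.098 J/(L·cmH2O) → 13.974 J/min.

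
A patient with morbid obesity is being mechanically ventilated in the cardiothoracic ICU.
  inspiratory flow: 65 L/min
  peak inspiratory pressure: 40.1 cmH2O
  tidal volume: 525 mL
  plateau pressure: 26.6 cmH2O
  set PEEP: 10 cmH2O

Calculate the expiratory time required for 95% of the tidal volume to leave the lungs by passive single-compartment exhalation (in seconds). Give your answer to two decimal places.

1.18

Flow: 65 L/min ÷ 60 = 1.0833 L/s.
R = (PIP − Pplat)/V̇ = (40.1 − 26.6) / 1.0833 = 13.5/1.0833 = 12.462 cmH2O·s/L.
C = Vt/(Pplat − PEEP) = 525.0 / (26.6 − 10) = 525.0/16.6 = 31.627 mL/cmH2O.
τ = R × C = 12.462 × 0.03163 L/cmH2O = 0.3942 s.
t = −τ·ln(1 − 0.95) = −0.3942·ln(0.05) = 1.181 s.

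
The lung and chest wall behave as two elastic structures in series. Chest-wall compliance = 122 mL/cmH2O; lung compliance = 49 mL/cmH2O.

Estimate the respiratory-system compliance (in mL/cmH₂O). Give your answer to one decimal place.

Lung and chest wall are elastances in series: 1/Crs = 1/CL + 1/Ccw.
1/Crs = 1/49 + 1/122 = 0.0286.
Crs = 34.965 mL/cmH2O.

35.0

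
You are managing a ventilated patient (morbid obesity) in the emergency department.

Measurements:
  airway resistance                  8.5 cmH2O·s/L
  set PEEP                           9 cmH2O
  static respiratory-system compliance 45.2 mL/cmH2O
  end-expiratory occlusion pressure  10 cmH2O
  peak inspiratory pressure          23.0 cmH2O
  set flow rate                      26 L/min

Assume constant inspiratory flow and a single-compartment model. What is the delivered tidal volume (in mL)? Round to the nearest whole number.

Flow: 26 L/min ÷ 60 = 0.4333 L/s.
Total PEEP = 10 cmH2O (set 9 + intrinsic 1); this is the baseline alveolar pressure.
Equation of motion (constant flow): PIP = Vt/C + R·V̇ + PEEP.
Vt/C = PIP − R·V̇ − PEEP = 23.0 − 3.683 − 10 = 9.317 cmH2O.
Vt = C × 9.317 = 45.2 × 9.317 = 421.13 mL.

421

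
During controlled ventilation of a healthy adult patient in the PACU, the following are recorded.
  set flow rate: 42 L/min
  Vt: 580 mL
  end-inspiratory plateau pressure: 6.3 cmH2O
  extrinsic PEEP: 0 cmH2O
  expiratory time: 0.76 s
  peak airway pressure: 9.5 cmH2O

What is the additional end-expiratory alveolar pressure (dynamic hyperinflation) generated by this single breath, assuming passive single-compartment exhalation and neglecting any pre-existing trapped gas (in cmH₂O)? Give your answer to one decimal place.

Flow: 42 L/min ÷ 60 = 0.7 L/s.
R = (PIP − Pplat)/V̇ = (9.5 − 6.3) / 0.7 = 3.2/0.7 = 4.571 cmH2O·s/L.
C = Vt/(Pplat − PEEP) = 580.0 / (6.3 − 0) = 580.0/6.3 = 92.063 mL/cmH2O.
τ = R × C = 4.571 × 0.09206 L/cmH2O = 0.4208 s.
Fraction remaining = e^(−Te/τ) = e^(−0.76/0.4208) = 0.1643; trapped volume = 580.0 × 0.1643 = 95.294 mL.
Additional alveolar pressure from trapping ≈ V_trapped / C = 95.294 / 92.063 = 1.035 cmH2O.

1.0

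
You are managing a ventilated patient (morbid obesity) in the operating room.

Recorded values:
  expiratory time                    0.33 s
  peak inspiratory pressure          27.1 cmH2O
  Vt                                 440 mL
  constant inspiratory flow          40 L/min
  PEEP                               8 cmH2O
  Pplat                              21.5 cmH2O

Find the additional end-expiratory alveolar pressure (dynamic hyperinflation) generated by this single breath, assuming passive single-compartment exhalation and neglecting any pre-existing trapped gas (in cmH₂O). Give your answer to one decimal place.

Flow: 40 L/min ÷ 60 = 0.6667 L/s.
R = (PIP − Pplat)/V̇ = (27.1 − 21.5) / 0.6667 = 5.6/0.6667 = 8.4 cmH2O·s/L.
C = Vt/(Pplat − PEEP) = 440.0 / (21.5 − 8) = 440.0/13.5 = 32.593 mL/cmH2O.
τ = R × C = 8.4 × 0.03259 L/cmH2O = 0.2738 s.
Fraction remaining = e^(−Te/τ) = e^(−0.33/0.2738) = 0.2996; trapped volume = 440.0 × 0.2996 = 131.82 mL.
Additional alveolar pressure from trapping ≈ V_trapped / C = 131.82 / 32.593 = 4.044 cmH2O.

4.0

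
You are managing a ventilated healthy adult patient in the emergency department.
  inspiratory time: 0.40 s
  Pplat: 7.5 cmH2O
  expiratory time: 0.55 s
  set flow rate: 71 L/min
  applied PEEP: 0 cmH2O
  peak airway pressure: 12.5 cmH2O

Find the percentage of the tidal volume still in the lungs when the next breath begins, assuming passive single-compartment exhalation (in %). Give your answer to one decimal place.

Flow: 71 L/min ÷ 60 = 1.1833 L/s.
Vt = flow × Ti = 1.1833 L/s × 0.40 s × 1000 mL/L = 473.32 mL.
R = (PIP − Pplat)/V̇ = (12.5 − 7.5) / 1.1833 = 5.0/1.1833 = 4.225 cmH2O·s/L.
C = Vt/(Pplat − PEEP) = 473.32 / (7.5 − 0) = 473.32/7.5 = 63.109 mL/cmH2O.
τ = R × C = 4.225 × 0.06311 L/cmH2O = 0.2666 s.
Fraction remaining at end-expiration = e^(−Te/τ) = e^(−0.55/0.2666) = 0.1271 → 12.71%.

12.7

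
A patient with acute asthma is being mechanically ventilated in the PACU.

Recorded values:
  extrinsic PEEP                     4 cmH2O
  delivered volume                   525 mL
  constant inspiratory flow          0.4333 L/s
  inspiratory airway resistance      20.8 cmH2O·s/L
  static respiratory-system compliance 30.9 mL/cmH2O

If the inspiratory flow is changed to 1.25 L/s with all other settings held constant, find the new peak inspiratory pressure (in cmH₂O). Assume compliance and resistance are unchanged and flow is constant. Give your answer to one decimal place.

PIP = Vt/C + R·V̇ + PEEP (constant-flow equation of motion).
Only the resistive term changes: ΔPIP = R × ΔV̇ = 20.8 × (1.25 − 0.4333) = 20.8 × 0.8167 = 16.987 cmH2O.
Original PIP = 525/30.9 + 20.8×0.4333 + 4 = 30.003 cmH2O; new PIP = 30.003 + (16.987) = 46.99 cmH2O.

47.0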